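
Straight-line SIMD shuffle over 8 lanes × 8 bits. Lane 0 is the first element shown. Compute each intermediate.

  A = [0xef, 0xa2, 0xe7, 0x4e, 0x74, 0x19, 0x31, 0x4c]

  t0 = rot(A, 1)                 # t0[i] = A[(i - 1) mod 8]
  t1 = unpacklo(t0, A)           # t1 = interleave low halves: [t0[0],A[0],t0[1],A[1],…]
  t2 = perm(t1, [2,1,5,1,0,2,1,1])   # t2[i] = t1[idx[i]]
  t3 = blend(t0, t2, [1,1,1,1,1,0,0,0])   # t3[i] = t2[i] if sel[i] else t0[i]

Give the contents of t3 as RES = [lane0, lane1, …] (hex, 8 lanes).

RES = [ 0xef  0xef  0xe7  0xef  0x4c  0x74  0x19  0x31 ]

→ t0 |4c|ef|a2|e7|4e|74|19|31|
→ t1 |4c|ef|ef|a2|a2|e7|e7|4e|
→ t2 |ef|ef|e7|ef|4c|ef|ef|ef|
→ t3 |ef|ef|e7|ef|4c|74|19|31|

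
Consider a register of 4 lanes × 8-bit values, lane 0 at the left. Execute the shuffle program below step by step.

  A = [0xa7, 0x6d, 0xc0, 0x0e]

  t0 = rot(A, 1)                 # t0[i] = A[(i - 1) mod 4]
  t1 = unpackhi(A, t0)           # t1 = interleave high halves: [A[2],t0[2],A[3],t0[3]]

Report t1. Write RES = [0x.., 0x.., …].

→ t0 |0e|a7|6d|c0|
→ t1 |c0|6d|0e|c0|

RES = [ 0xc0  0x6d  0x0e  0xc0 ]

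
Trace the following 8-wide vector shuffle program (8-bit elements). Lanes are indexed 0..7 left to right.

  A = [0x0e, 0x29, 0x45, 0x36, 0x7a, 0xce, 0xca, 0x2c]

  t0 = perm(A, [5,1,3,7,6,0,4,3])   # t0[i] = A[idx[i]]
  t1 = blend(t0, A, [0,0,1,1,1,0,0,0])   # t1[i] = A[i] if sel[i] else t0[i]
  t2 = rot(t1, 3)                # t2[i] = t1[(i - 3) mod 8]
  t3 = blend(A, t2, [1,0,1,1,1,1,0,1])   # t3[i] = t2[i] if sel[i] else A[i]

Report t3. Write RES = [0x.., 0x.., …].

RES = [0x0e, 0x29, 0x36, 0xce, 0x29, 0x45, 0xca, 0x7a]

  t0: ce 29 36 2c ca 0e 7a 36
  t1: ce 29 45 36 7a 0e 7a 36
  t2: 0e 7a 36 ce 29 45 36 7a
  t3: 0e 29 36 ce 29 45 ca 7a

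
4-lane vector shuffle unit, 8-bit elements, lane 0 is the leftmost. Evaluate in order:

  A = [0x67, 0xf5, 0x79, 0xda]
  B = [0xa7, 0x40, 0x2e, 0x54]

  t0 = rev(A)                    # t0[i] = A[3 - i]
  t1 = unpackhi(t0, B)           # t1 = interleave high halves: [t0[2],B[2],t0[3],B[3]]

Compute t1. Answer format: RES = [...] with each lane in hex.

→ t0 |da|79|f5|67|
→ t1 |f5|2e|67|54|

RES = [0xf5, 0x2e, 0x67, 0x54]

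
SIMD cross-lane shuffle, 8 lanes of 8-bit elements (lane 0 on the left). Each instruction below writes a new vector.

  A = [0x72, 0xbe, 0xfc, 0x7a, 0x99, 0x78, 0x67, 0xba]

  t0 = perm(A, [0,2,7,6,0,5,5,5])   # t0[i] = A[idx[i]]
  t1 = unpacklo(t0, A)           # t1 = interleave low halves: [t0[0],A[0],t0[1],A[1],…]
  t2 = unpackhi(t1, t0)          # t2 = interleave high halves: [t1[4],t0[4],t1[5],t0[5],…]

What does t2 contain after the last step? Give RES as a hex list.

RES = [0xba, 0x72, 0xfc, 0x78, 0x67, 0x78, 0x7a, 0x78]

  t0: 72 fc ba 67 72 78 78 78
  t1: 72 72 fc be ba fc 67 7a
  t2: ba 72 fc 78 67 78 7a 78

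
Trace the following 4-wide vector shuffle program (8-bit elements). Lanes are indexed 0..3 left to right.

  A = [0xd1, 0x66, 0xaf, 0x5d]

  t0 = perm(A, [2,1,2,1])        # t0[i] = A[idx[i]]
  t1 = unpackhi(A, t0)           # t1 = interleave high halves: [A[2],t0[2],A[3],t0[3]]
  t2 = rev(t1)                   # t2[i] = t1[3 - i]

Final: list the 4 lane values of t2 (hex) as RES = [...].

RES = [0x66, 0x5d, 0xaf, 0xaf]

→ t0 |af|66|af|66|
→ t1 |af|af|5d|66|
→ t2 |66|5d|af|af|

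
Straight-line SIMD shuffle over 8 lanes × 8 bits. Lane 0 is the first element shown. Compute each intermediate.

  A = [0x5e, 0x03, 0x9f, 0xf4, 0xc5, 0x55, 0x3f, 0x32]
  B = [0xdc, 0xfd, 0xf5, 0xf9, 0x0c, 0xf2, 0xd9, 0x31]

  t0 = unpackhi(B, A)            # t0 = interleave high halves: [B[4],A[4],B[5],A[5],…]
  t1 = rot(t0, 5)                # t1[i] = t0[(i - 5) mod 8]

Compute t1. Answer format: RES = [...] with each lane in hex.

  t0: 0c c5 f2 55 d9 3f 31 32
  t1: 55 d9 3f 31 32 0c c5 f2

RES = [0x55, 0xd9, 0x3f, 0x31, 0x32, 0x0c, 0xc5, 0xf2]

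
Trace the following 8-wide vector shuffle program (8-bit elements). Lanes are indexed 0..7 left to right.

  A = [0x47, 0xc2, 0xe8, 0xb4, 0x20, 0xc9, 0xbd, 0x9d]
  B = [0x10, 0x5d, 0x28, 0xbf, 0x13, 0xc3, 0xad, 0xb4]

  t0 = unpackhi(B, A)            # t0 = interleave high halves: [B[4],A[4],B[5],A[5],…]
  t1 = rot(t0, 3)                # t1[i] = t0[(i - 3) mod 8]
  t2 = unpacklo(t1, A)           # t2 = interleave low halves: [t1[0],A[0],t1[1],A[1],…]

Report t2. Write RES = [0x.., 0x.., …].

RES = [0xbd, 0x47, 0xb4, 0xc2, 0x9d, 0xe8, 0x13, 0xb4]

t0 = [0x13, 0x20, 0xc3, 0xc9, 0xad, 0xbd, 0xb4, 0x9d]
t1 = [0xbd, 0xb4, 0x9d, 0x13, 0x20, 0xc3, 0xc9, 0xad]
t2 = [0xbd, 0x47, 0xb4, 0xc2, 0x9d, 0xe8, 0x13, 0xb4]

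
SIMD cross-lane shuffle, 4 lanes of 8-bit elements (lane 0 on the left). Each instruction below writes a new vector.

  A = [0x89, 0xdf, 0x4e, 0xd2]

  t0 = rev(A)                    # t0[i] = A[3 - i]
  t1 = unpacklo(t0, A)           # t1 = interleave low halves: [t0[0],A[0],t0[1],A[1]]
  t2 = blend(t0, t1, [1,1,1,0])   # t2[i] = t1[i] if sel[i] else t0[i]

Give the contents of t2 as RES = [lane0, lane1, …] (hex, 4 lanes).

t0 = [0xd2, 0x4e, 0xdf, 0x89]
t1 = [0xd2, 0x89, 0x4e, 0xdf]
t2 = [0xd2, 0x89, 0x4e, 0x89]

RES = [0xd2, 0x89, 0x4e, 0x89]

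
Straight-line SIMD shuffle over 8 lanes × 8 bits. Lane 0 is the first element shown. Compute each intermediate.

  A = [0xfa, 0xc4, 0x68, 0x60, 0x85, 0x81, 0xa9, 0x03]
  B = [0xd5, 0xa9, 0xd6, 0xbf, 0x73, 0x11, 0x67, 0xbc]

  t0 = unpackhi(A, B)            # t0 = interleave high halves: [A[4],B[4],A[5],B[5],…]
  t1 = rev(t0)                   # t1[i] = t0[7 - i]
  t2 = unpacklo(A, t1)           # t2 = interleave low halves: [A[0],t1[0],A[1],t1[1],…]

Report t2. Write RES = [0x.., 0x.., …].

RES = [ 0xfa  0xbc  0xc4  0x03  0x68  0x67  0x60  0xa9 ]

→ t0 |85|73|81|11|a9|67|03|bc|
→ t1 |bc|03|67|a9|11|81|73|85|
→ t2 |fa|bc|c4|03|68|67|60|a9|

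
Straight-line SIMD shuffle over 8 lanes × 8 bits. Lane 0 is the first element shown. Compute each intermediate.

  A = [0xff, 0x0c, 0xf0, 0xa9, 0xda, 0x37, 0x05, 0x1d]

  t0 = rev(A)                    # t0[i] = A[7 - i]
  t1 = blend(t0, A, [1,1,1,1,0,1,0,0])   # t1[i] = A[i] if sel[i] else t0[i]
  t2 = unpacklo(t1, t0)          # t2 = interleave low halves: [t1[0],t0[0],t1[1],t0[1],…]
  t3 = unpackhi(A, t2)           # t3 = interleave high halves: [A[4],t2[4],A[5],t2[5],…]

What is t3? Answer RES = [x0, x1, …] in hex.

t0 = [0x1d, 0x05, 0x37, 0xda, 0xa9, 0xf0, 0x0c, 0xff]
t1 = [0xff, 0x0c, 0xf0, 0xa9, 0xa9, 0x37, 0x0c, 0xff]
t2 = [0xff, 0x1d, 0x0c, 0x05, 0xf0, 0x37, 0xa9, 0xda]
t3 = [0xda, 0xf0, 0x37, 0x37, 0x05, 0xa9, 0x1d, 0xda]

RES = [ 0xda  0xf0  0x37  0x37  0x05  0xa9  0x1d  0xda ]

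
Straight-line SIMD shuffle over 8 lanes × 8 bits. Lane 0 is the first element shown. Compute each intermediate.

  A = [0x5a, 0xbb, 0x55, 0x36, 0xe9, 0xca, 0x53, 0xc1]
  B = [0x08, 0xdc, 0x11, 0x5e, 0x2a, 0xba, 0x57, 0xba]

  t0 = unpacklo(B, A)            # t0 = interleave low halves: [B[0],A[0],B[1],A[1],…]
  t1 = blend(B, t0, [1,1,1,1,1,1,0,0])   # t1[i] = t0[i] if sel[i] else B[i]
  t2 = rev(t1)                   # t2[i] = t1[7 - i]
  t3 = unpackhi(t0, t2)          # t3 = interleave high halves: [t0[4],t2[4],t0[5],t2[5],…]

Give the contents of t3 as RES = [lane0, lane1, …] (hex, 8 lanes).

t0 = [0x08, 0x5a, 0xdc, 0xbb, 0x11, 0x55, 0x5e, 0x36]
t1 = [0x08, 0x5a, 0xdc, 0xbb, 0x11, 0x55, 0x57, 0xba]
t2 = [0xba, 0x57, 0x55, 0x11, 0xbb, 0xdc, 0x5a, 0x08]
t3 = [0x11, 0xbb, 0x55, 0xdc, 0x5e, 0x5a, 0x36, 0x08]

RES = [0x11, 0xbb, 0x55, 0xdc, 0x5e, 0x5a, 0x36, 0x08]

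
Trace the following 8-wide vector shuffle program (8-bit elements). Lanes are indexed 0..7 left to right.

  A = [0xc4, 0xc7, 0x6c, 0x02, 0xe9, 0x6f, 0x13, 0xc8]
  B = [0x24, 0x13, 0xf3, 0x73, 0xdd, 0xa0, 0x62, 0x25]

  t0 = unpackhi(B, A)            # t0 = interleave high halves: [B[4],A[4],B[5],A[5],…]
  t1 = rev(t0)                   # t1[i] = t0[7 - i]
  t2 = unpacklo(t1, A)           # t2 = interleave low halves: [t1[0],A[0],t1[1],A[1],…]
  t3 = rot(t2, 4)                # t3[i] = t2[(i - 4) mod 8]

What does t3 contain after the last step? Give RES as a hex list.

→ t0 |dd|e9|a0|6f|62|13|25|c8|
→ t1 |c8|25|13|62|6f|a0|e9|dd|
→ t2 |c8|c4|25|c7|13|6c|62|02|
→ t3 |13|6c|62|02|c8|c4|25|c7|

RES = [0x13, 0x6c, 0x62, 0x02, 0xc8, 0xc4, 0x25, 0xc7]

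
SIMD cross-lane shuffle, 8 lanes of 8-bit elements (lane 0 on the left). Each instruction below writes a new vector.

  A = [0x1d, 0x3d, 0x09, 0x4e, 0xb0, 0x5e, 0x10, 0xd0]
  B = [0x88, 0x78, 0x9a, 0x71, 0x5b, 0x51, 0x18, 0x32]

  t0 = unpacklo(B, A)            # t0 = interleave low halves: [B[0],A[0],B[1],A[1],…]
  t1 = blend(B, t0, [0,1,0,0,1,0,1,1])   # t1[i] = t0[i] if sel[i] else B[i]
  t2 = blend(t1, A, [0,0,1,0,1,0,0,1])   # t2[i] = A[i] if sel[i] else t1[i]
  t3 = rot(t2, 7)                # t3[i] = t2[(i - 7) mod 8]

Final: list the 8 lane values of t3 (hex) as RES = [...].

→ t0 |88|1d|78|3d|9a|09|71|4e|
→ t1 |88|1d|9a|71|9a|51|71|4e|
→ t2 |88|1d|09|71|b0|51|71|d0|
→ t3 |1d|09|71|b0|51|71|d0|88|

RES = [0x1d, 0x09, 0x71, 0xb0, 0x51, 0x71, 0xd0, 0x88]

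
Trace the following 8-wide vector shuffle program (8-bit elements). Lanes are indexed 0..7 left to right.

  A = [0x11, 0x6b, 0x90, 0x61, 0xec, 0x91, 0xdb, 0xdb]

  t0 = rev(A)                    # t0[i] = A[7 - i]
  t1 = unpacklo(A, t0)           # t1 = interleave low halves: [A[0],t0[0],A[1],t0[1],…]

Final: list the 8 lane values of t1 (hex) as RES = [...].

t0 = [0xdb, 0xdb, 0x91, 0xec, 0x61, 0x90, 0x6b, 0x11]
t1 = [0x11, 0xdb, 0x6b, 0xdb, 0x90, 0x91, 0x61, 0xec]

RES = [ 0x11  0xdb  0x6b  0xdb  0x90  0x91  0x61  0xec ]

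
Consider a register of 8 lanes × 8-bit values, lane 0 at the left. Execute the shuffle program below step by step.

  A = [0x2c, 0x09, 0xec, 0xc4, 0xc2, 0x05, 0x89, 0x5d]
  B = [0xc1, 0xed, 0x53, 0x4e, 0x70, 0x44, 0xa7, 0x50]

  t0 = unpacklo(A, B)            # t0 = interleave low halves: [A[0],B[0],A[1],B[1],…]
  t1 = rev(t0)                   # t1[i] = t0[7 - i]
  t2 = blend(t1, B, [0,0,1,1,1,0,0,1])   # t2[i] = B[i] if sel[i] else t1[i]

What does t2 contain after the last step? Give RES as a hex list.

RES = [0x4e, 0xc4, 0x53, 0x4e, 0x70, 0x09, 0xc1, 0x50]

t0 = [0x2c, 0xc1, 0x09, 0xed, 0xec, 0x53, 0xc4, 0x4e]
t1 = [0x4e, 0xc4, 0x53, 0xec, 0xed, 0x09, 0xc1, 0x2c]
t2 = [0x4e, 0xc4, 0x53, 0x4e, 0x70, 0x09, 0xc1, 0x50]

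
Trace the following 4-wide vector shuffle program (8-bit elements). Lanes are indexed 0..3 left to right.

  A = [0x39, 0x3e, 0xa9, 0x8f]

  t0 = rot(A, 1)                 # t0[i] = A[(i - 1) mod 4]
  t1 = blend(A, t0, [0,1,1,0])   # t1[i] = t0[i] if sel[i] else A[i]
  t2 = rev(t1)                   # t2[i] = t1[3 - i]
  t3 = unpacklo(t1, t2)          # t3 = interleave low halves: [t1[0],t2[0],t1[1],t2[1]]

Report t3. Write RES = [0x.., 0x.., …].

t0 = [0x8f, 0x39, 0x3e, 0xa9]
t1 = [0x39, 0x39, 0x3e, 0x8f]
t2 = [0x8f, 0x3e, 0x39, 0x39]
t3 = [0x39, 0x8f, 0x39, 0x3e]

RES = [ 0x39  0x8f  0x39  0x3e ]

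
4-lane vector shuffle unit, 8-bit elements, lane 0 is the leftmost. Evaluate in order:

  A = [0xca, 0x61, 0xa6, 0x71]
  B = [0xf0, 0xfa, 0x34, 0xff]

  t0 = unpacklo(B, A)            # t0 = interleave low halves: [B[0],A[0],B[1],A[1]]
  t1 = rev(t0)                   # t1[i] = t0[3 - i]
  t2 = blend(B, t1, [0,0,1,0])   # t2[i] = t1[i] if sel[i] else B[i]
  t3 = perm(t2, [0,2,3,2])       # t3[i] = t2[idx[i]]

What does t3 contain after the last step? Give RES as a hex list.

RES = [ 0xf0  0xca  0xff  0xca ]

  t0: f0 ca fa 61
  t1: 61 fa ca f0
  t2: f0 fa ca ff
  t3: f0 ca ff ca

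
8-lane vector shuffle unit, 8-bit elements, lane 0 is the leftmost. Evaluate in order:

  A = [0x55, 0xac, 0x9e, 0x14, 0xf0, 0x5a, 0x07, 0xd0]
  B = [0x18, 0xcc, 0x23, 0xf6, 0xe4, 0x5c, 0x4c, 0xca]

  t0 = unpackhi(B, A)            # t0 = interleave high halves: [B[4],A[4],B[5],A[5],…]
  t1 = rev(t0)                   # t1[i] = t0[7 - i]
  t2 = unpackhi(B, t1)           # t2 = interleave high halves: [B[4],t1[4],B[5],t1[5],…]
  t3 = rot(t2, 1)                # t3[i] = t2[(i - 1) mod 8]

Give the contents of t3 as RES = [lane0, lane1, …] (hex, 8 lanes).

RES = [0xe4, 0xe4, 0x5a, 0x5c, 0x5c, 0x4c, 0xf0, 0xca]

t0 = [0xe4, 0xf0, 0x5c, 0x5a, 0x4c, 0x07, 0xca, 0xd0]
t1 = [0xd0, 0xca, 0x07, 0x4c, 0x5a, 0x5c, 0xf0, 0xe4]
t2 = [0xe4, 0x5a, 0x5c, 0x5c, 0x4c, 0xf0, 0xca, 0xe4]
t3 = [0xe4, 0xe4, 0x5a, 0x5c, 0x5c, 0x4c, 0xf0, 0xca]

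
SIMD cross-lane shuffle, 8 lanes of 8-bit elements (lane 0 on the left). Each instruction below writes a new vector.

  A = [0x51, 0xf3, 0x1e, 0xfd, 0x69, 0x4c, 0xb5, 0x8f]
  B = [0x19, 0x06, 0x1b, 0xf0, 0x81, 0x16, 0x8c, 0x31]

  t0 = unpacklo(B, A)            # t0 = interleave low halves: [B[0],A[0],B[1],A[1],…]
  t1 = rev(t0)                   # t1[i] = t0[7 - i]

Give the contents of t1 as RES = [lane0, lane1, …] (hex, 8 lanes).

  t0: 19 51 06 f3 1b 1e f0 fd
  t1: fd f0 1e 1b f3 06 51 19

RES = [ 0xfd  0xf0  0x1e  0x1b  0xf3  0x06  0x51  0x19 ]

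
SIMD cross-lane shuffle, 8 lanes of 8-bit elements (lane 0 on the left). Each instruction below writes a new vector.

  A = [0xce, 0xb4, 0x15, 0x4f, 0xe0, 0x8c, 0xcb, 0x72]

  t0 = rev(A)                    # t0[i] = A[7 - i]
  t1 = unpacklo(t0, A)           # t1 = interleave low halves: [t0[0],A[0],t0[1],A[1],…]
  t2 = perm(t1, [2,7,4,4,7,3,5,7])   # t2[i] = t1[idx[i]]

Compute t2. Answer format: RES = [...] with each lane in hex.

RES = [ 0xcb  0x4f  0x8c  0x8c  0x4f  0xb4  0x15  0x4f ]

  t0: 72 cb 8c e0 4f 15 b4 ce
  t1: 72 ce cb b4 8c 15 e0 4f
  t2: cb 4f 8c 8c 4f b4 15 4f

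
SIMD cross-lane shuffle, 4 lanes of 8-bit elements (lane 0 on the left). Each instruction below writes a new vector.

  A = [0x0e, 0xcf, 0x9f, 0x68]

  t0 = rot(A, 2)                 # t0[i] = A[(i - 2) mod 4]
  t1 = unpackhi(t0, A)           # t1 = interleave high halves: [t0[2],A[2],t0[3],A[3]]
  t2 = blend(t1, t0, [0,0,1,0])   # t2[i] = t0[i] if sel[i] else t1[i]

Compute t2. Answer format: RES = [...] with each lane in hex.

→ t0 |9f|68|0e|cf|
→ t1 |0e|9f|cf|68|
→ t2 |0e|9f|0e|68|

RES = [ 0x0e  0x9f  0x0e  0x68 ]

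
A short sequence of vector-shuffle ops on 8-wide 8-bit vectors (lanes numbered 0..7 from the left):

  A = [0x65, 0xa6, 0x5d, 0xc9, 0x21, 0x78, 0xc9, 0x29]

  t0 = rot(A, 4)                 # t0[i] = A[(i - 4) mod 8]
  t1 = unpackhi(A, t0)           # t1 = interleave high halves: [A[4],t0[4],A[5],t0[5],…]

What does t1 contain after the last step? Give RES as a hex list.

RES = [ 0x21  0x65  0x78  0xa6  0xc9  0x5d  0x29  0xc9 ]

  t0: 21 78 c9 29 65 a6 5d c9
  t1: 21 65 78 a6 c9 5d 29 c9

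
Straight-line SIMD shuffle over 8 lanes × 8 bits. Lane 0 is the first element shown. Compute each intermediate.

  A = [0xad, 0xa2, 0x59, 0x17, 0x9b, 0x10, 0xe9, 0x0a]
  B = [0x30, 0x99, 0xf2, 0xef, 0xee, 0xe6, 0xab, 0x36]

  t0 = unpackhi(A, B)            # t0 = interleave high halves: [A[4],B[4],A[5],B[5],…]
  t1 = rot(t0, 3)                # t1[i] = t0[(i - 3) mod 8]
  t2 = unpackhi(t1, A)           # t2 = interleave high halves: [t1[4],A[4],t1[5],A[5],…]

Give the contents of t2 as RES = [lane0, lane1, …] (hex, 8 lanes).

RES = [ 0xee  0x9b  0x10  0x10  0xe6  0xe9  0xe9  0x0a ]

  t0: 9b ee 10 e6 e9 ab 0a 36
  t1: ab 0a 36 9b ee 10 e6 e9
  t2: ee 9b 10 10 e6 e9 e9 0a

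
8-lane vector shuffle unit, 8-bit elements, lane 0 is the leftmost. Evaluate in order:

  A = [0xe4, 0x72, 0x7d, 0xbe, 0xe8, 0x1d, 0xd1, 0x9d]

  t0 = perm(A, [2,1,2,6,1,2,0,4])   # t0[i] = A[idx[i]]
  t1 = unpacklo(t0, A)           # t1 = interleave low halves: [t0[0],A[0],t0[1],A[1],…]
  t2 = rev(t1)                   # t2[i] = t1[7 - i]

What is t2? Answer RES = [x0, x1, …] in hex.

RES = [0xbe, 0xd1, 0x7d, 0x7d, 0x72, 0x72, 0xe4, 0x7d]

  t0: 7d 72 7d d1 72 7d e4 e8
  t1: 7d e4 72 72 7d 7d d1 be
  t2: be d1 7d 7d 72 72 e4 7d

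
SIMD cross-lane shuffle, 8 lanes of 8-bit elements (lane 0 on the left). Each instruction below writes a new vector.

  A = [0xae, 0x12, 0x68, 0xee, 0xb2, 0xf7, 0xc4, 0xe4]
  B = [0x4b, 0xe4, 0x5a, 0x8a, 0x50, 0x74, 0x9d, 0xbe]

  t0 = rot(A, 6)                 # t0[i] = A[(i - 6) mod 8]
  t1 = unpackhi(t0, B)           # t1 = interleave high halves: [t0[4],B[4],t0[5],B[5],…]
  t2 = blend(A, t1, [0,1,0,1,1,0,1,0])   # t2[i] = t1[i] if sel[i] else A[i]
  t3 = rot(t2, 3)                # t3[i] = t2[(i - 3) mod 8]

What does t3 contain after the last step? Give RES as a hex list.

RES = [0xf7, 0x12, 0xe4, 0xae, 0x50, 0x68, 0x74, 0xae]

→ t0 |68|ee|b2|f7|c4|e4|ae|12|
→ t1 |c4|50|e4|74|ae|9d|12|be|
→ t2 |ae|50|68|74|ae|f7|12|e4|
→ t3 |f7|12|e4|ae|50|68|74|ae|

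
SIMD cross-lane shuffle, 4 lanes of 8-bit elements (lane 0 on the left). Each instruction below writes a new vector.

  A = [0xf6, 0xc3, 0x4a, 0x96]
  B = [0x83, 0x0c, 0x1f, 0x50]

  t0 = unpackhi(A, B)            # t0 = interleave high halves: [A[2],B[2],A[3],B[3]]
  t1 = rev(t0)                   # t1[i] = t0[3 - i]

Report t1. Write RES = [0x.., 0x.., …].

t0 = [0x4a, 0x1f, 0x96, 0x50]
t1 = [0x50, 0x96, 0x1f, 0x4a]

RES = [ 0x50  0x96  0x1f  0x4a ]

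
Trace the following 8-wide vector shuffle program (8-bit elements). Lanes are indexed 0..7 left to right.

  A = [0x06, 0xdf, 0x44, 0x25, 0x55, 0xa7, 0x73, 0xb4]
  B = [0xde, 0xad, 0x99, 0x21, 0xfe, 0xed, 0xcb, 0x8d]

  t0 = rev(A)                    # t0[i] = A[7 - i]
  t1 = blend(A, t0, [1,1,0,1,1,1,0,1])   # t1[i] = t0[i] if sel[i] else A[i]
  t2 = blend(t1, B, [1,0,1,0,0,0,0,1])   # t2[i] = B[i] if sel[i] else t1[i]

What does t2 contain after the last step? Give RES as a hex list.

RES = [ 0xde  0x73  0x99  0x55  0x25  0x44  0x73  0x8d ]

  t0: b4 73 a7 55 25 44 df 06
  t1: b4 73 44 55 25 44 73 06
  t2: de 73 99 55 25 44 73 8d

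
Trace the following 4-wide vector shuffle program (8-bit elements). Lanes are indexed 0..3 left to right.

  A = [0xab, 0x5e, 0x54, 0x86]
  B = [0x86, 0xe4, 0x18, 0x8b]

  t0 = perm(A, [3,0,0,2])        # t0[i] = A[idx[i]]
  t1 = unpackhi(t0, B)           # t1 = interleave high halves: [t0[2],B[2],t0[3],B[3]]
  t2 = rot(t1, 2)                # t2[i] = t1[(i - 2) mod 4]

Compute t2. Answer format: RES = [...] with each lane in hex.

  t0: 86 ab ab 54
  t1: ab 18 54 8b
  t2: 54 8b ab 18

RES = [ 0x54  0x8b  0xab  0x18 ]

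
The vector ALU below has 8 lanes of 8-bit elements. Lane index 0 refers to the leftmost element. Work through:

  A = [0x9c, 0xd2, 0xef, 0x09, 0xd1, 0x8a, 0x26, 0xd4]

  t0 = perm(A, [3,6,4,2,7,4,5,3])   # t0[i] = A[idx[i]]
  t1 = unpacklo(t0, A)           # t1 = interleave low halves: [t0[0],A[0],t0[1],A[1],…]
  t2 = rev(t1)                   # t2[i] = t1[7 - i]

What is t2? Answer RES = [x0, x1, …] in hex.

  t0: 09 26 d1 ef d4 d1 8a 09
  t1: 09 9c 26 d2 d1 ef ef 09
  t2: 09 ef ef d1 d2 26 9c 09

RES = [ 0x09  0xef  0xef  0xd1  0xd2  0x26  0x9c  0x09 ]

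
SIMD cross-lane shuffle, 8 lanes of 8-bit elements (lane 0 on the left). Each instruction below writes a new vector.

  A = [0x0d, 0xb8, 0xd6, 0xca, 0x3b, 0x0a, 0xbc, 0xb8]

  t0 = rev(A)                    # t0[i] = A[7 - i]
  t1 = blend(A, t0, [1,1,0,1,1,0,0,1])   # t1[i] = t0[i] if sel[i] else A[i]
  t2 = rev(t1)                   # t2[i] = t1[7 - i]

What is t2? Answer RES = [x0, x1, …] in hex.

→ t0 |b8|bc|0a|3b|ca|d6|b8|0d|
→ t1 |b8|bc|d6|3b|ca|0a|bc|0d|
→ t2 |0d|bc|0a|ca|3b|d6|bc|b8|

RES = [ 0x0d  0xbc  0x0a  0xca  0x3b  0xd6  0xbc  0xb8 ]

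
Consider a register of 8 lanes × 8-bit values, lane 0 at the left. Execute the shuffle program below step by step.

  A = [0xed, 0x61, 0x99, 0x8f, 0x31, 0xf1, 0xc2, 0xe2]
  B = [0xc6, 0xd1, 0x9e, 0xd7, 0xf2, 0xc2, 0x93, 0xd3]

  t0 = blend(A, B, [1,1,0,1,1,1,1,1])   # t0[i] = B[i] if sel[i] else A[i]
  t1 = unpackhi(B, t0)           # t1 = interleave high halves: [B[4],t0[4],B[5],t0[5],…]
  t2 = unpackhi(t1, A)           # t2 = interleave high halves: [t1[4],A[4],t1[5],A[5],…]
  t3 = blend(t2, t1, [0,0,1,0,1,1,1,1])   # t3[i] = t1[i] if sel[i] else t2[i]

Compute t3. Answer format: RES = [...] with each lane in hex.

  t0: c6 d1 99 d7 f2 c2 93 d3
  t1: f2 f2 c2 c2 93 93 d3 d3
  t2: 93 31 93 f1 d3 c2 d3 e2
  t3: 93 31 c2 f1 93 93 d3 d3

RES = [0x93, 0x31, 0xc2, 0xf1, 0x93, 0x93, 0xd3, 0xd3]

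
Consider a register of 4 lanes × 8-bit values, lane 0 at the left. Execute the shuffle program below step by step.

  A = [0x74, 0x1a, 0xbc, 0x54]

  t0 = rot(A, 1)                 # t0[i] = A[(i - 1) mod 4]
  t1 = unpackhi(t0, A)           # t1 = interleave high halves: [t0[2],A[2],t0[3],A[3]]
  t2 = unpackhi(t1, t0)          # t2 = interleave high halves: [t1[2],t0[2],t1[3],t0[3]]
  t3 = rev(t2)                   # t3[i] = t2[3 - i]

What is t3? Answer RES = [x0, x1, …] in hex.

  t0: 54 74 1a bc
  t1: 1a bc bc 54
  t2: bc 1a 54 bc
  t3: bc 54 1a bc

RES = [0xbc, 0x54, 0x1a, 0xbc]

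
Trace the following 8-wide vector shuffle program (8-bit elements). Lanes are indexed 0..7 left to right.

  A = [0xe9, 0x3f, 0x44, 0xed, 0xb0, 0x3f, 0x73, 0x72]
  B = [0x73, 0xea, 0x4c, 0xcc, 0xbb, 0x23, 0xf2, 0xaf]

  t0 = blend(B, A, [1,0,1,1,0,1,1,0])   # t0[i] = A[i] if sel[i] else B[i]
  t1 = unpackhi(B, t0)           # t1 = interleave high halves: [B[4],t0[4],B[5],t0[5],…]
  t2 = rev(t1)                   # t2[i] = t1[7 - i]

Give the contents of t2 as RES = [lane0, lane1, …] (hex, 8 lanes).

  t0: e9 ea 44 ed bb 3f 73 af
  t1: bb bb 23 3f f2 73 af af
  t2: af af 73 f2 3f 23 bb bb

RES = [0xaf, 0xaf, 0x73, 0xf2, 0x3f, 0x23, 0xbb, 0xbb]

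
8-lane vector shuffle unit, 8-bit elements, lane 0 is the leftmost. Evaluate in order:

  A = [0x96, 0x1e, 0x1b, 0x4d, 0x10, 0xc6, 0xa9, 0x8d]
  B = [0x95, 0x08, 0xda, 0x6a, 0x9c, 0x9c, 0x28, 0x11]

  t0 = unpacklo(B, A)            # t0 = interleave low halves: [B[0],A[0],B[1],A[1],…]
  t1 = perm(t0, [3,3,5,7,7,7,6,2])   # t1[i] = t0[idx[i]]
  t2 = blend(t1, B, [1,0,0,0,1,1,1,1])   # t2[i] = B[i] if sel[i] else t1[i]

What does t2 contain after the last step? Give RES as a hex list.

RES = [ 0x95  0x1e  0x1b  0x4d  0x9c  0x9c  0x28  0x11 ]

→ t0 |95|96|08|1e|da|1b|6a|4d|
→ t1 |1e|1e|1b|4d|4d|4d|6a|08|
→ t2 |95|1e|1b|4d|9c|9c|28|11|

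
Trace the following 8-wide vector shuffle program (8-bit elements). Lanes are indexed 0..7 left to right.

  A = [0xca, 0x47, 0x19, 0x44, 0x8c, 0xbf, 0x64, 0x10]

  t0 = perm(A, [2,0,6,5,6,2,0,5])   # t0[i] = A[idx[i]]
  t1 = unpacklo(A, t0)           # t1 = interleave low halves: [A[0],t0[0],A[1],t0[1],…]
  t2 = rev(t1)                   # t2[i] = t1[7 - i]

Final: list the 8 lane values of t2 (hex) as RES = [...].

RES = [ 0xbf  0x44  0x64  0x19  0xca  0x47  0x19  0xca ]

  t0: 19 ca 64 bf 64 19 ca bf
  t1: ca 19 47 ca 19 64 44 bf
  t2: bf 44 64 19 ca 47 19 ca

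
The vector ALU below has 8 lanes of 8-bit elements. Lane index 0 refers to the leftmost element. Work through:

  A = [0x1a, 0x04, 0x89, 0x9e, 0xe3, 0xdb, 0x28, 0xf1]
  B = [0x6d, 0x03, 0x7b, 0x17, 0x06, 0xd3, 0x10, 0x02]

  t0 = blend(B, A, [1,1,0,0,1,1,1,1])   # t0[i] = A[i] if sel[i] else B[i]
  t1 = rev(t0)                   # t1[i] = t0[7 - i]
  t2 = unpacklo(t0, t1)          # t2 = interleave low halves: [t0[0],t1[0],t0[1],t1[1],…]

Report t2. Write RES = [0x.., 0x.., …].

→ t0 |1a|04|7b|17|e3|db|28|f1|
→ t1 |f1|28|db|e3|17|7b|04|1a|
→ t2 |1a|f1|04|28|7b|db|17|e3|

RES = [0x1a, 0xf1, 0x04, 0x28, 0x7b, 0xdb, 0x17, 0xe3]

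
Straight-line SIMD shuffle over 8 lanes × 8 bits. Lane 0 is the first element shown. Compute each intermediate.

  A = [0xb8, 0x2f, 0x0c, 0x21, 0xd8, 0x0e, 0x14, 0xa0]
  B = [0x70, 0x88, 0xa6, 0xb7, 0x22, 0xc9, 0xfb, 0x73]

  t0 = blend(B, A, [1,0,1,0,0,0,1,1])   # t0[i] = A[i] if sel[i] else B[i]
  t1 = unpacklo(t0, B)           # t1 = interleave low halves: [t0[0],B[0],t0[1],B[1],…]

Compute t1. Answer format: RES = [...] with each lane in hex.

RES = [0xb8, 0x70, 0x88, 0x88, 0x0c, 0xa6, 0xb7, 0xb7]

t0 = [0xb8, 0x88, 0x0c, 0xb7, 0x22, 0xc9, 0x14, 0xa0]
t1 = [0xb8, 0x70, 0x88, 0x88, 0x0c, 0xa6, 0xb7, 0xb7]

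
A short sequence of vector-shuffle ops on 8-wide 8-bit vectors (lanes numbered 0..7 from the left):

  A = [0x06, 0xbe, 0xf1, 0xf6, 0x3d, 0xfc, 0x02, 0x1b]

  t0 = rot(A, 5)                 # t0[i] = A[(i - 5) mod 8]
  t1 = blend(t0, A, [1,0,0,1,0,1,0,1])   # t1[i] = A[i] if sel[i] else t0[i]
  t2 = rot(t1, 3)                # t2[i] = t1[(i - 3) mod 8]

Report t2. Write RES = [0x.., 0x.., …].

RES = [ 0xfc  0xbe  0x1b  0x06  0x3d  0xfc  0xf6  0x1b ]

→ t0 |f6|3d|fc|02|1b|06|be|f1|
→ t1 |06|3d|fc|f6|1b|fc|be|1b|
→ t2 |fc|be|1b|06|3d|fc|f6|1b|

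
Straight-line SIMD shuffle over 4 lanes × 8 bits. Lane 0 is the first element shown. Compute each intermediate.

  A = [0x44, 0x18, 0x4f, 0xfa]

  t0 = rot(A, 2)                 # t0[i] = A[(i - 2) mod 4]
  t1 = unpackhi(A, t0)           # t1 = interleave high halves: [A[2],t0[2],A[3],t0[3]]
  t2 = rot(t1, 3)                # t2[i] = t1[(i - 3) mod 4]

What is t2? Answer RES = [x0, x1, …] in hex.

t0 = [0x4f, 0xfa, 0x44, 0x18]
t1 = [0x4f, 0x44, 0xfa, 0x18]
t2 = [0x44, 0xfa, 0x18, 0x4f]

RES = [0x44, 0xfa, 0x18, 0x4f]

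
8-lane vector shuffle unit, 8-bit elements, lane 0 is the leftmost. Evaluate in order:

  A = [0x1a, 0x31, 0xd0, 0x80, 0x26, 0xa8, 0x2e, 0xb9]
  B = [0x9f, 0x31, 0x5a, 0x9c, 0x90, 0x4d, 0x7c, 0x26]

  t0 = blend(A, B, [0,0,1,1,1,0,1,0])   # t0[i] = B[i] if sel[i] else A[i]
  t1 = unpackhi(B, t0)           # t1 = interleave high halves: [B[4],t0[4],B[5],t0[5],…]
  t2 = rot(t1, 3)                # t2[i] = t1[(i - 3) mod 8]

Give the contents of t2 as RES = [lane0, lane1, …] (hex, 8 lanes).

RES = [0x7c, 0x26, 0xb9, 0x90, 0x90, 0x4d, 0xa8, 0x7c]

t0 = [0x1a, 0x31, 0x5a, 0x9c, 0x90, 0xa8, 0x7c, 0xb9]
t1 = [0x90, 0x90, 0x4d, 0xa8, 0x7c, 0x7c, 0x26, 0xb9]
t2 = [0x7c, 0x26, 0xb9, 0x90, 0x90, 0x4d, 0xa8, 0x7c]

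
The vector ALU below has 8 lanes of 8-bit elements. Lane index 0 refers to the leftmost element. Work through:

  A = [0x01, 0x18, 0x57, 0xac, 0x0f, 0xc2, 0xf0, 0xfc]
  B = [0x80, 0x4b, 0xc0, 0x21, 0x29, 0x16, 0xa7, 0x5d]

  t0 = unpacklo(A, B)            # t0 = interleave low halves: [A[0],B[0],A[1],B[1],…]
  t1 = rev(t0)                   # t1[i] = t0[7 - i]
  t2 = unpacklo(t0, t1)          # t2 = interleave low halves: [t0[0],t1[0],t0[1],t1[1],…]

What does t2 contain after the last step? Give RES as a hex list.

  t0: 01 80 18 4b 57 c0 ac 21
  t1: 21 ac c0 57 4b 18 80 01
  t2: 01 21 80 ac 18 c0 4b 57

RES = [0x01, 0x21, 0x80, 0xac, 0x18, 0xc0, 0x4b, 0x57]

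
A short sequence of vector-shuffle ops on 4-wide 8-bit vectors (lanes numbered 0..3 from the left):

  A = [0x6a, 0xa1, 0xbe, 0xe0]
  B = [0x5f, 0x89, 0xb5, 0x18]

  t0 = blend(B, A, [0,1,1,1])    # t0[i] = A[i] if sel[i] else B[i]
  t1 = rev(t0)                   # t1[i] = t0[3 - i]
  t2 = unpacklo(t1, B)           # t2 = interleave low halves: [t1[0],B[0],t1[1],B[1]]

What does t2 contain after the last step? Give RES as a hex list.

RES = [ 0xe0  0x5f  0xbe  0x89 ]

→ t0 |5f|a1|be|e0|
→ t1 |e0|be|a1|5f|
→ t2 |e0|5f|be|89|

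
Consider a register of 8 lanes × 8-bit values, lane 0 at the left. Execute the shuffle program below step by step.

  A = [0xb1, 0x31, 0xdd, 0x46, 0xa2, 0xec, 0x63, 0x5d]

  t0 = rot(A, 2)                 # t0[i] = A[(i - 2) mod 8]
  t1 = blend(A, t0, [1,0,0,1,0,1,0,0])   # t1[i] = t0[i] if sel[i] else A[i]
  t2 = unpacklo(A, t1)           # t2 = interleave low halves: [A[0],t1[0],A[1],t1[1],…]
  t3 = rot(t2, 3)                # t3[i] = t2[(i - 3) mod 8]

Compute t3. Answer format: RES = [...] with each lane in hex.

t0 = [0x63, 0x5d, 0xb1, 0x31, 0xdd, 0x46, 0xa2, 0xec]
t1 = [0x63, 0x31, 0xdd, 0x31, 0xa2, 0x46, 0x63, 0x5d]
t2 = [0xb1, 0x63, 0x31, 0x31, 0xdd, 0xdd, 0x46, 0x31]
t3 = [0xdd, 0x46, 0x31, 0xb1, 0x63, 0x31, 0x31, 0xdd]

RES = [ 0xdd  0x46  0x31  0xb1  0x63  0x31  0x31  0xdd ]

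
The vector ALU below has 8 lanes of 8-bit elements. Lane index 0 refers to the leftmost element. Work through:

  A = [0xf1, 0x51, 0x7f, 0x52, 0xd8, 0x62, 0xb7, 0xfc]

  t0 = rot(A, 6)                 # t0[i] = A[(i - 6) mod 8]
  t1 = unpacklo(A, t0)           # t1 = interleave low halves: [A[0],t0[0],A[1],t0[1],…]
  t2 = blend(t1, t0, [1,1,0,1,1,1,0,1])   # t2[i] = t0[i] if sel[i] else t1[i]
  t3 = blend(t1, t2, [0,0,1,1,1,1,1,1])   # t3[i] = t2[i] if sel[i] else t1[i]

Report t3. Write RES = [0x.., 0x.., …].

t0 = [0x7f, 0x52, 0xd8, 0x62, 0xb7, 0xfc, 0xf1, 0x51]
t1 = [0xf1, 0x7f, 0x51, 0x52, 0x7f, 0xd8, 0x52, 0x62]
t2 = [0x7f, 0x52, 0x51, 0x62, 0xb7, 0xfc, 0x52, 0x51]
t3 = [0xf1, 0x7f, 0x51, 0x62, 0xb7, 0xfc, 0x52, 0x51]

RES = [ 0xf1  0x7f  0x51  0x62  0xb7  0xfc  0x52  0x51 ]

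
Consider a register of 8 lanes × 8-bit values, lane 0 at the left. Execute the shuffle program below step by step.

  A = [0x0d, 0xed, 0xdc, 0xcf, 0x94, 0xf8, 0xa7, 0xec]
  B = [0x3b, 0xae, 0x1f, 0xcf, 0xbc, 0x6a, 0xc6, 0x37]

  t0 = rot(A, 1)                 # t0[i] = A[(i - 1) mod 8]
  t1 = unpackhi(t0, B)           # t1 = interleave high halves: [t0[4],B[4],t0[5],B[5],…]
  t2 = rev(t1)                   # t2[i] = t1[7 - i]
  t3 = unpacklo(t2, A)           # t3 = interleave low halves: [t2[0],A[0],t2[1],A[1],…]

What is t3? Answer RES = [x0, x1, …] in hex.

RES = [0x37, 0x0d, 0xa7, 0xed, 0xc6, 0xdc, 0xf8, 0xcf]

  t0: ec 0d ed dc cf 94 f8 a7
  t1: cf bc 94 6a f8 c6 a7 37
  t2: 37 a7 c6 f8 6a 94 bc cf
  t3: 37 0d a7 ed c6 dc f8 cf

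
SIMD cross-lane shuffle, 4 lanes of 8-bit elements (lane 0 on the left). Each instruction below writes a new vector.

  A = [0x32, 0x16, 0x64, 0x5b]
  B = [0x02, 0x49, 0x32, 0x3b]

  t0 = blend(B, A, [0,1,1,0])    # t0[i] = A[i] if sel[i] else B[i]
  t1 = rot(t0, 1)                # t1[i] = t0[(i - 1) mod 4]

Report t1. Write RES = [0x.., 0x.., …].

→ t0 |02|16|64|3b|
→ t1 |3b|02|16|64|

RES = [0x3b, 0x02, 0x16, 0x64]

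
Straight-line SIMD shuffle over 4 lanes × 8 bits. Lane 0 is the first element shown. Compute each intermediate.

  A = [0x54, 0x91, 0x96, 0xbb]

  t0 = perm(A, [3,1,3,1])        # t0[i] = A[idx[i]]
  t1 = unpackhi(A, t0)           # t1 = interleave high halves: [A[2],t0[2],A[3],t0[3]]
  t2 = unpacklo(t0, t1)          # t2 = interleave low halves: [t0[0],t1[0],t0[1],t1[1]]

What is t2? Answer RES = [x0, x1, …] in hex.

RES = [ 0xbb  0x96  0x91  0xbb ]

→ t0 |bb|91|bb|91|
→ t1 |96|bb|bb|91|
→ t2 |bb|96|91|bb|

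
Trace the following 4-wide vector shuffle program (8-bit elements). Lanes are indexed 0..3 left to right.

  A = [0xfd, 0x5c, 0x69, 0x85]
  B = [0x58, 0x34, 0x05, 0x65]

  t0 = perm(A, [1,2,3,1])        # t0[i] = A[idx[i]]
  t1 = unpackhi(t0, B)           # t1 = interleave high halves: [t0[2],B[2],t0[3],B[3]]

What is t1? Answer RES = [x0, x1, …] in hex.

RES = [ 0x85  0x05  0x5c  0x65 ]

t0 = [0x5c, 0x69, 0x85, 0x5c]
t1 = [0x85, 0x05, 0x5c, 0x65]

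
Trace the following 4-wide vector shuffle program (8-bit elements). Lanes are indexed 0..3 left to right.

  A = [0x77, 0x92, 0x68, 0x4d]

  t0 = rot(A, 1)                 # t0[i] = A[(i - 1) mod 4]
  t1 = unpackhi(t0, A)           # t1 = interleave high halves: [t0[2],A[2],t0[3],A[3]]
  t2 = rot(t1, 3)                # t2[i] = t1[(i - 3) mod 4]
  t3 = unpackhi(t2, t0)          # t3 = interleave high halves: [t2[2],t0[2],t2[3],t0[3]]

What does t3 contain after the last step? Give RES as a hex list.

→ t0 |4d|77|92|68|
→ t1 |92|68|68|4d|
→ t2 |68|68|4d|92|
→ t3 |4d|92|92|68|

RES = [ 0x4d  0x92  0x92  0x68 ]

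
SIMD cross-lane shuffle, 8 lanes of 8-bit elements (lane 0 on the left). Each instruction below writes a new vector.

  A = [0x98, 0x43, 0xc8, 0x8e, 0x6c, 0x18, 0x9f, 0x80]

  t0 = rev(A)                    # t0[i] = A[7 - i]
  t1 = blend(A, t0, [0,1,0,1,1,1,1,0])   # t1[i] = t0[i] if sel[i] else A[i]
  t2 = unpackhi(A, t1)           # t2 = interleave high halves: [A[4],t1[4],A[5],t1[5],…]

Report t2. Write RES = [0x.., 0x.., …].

RES = [ 0x6c  0x8e  0x18  0xc8  0x9f  0x43  0x80  0x80 ]

t0 = [0x80, 0x9f, 0x18, 0x6c, 0x8e, 0xc8, 0x43, 0x98]
t1 = [0x98, 0x9f, 0xc8, 0x6c, 0x8e, 0xc8, 0x43, 0x80]
t2 = [0x6c, 0x8e, 0x18, 0xc8, 0x9f, 0x43, 0x80, 0x80]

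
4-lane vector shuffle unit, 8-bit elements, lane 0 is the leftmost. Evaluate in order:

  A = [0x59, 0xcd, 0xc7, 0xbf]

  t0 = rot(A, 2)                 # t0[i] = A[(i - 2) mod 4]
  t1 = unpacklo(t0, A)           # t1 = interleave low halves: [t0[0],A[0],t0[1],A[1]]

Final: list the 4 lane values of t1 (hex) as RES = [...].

→ t0 |c7|bf|59|cd|
→ t1 |c7|59|bf|cd|

RES = [0xc7, 0x59, 0xbf, 0xcd]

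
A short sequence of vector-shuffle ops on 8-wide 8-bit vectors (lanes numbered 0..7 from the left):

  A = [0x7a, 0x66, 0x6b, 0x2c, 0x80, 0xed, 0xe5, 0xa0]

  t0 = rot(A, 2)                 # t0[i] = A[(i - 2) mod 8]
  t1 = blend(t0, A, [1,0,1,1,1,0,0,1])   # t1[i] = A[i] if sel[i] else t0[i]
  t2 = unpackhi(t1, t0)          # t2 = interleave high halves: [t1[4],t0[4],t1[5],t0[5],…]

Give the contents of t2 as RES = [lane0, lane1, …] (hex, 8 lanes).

  t0: e5 a0 7a 66 6b 2c 80 ed
  t1: 7a a0 6b 2c 80 2c 80 a0
  t2: 80 6b 2c 2c 80 80 a0 ed

RES = [0x80, 0x6b, 0x2c, 0x2c, 0x80, 0x80, 0xa0, 0xed]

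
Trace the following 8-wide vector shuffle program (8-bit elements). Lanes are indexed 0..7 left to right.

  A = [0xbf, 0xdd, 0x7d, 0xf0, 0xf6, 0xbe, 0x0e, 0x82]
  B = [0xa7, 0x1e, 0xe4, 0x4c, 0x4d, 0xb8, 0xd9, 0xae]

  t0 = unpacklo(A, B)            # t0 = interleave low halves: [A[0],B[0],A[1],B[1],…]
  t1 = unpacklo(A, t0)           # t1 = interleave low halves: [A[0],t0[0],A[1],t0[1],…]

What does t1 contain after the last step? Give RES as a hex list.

  t0: bf a7 dd 1e 7d e4 f0 4c
  t1: bf bf dd a7 7d dd f0 1e

RES = [0xbf, 0xbf, 0xdd, 0xa7, 0x7d, 0xdd, 0xf0, 0x1e]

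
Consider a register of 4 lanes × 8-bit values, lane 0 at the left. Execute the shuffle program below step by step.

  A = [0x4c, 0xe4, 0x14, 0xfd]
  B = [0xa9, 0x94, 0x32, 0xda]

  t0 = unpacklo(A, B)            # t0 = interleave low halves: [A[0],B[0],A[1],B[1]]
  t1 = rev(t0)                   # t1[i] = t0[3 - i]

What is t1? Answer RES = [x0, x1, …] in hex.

  t0: 4c a9 e4 94
  t1: 94 e4 a9 4c

RES = [0x94, 0xe4, 0xa9, 0x4c]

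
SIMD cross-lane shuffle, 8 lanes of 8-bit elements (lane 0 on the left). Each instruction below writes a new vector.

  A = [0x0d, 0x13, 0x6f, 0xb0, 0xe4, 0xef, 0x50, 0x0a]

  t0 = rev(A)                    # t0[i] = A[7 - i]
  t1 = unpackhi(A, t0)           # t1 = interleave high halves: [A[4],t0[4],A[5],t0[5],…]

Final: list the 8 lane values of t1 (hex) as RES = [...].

RES = [0xe4, 0xb0, 0xef, 0x6f, 0x50, 0x13, 0x0a, 0x0d]

→ t0 |0a|50|ef|e4|b0|6f|13|0d|
→ t1 |e4|b0|ef|6f|50|13|0a|0d|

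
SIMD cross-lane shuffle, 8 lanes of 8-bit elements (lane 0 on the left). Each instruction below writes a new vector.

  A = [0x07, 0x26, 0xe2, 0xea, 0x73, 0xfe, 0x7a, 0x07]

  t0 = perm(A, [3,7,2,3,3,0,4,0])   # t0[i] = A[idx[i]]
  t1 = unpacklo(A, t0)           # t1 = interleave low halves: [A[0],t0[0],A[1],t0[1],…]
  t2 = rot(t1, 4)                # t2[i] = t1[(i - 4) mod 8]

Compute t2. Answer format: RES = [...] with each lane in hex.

RES = [0xe2, 0xe2, 0xea, 0xea, 0x07, 0xea, 0x26, 0x07]

→ t0 |ea|07|e2|ea|ea|07|73|07|
→ t1 |07|ea|26|07|e2|e2|ea|ea|
→ t2 |e2|e2|ea|ea|07|ea|26|07|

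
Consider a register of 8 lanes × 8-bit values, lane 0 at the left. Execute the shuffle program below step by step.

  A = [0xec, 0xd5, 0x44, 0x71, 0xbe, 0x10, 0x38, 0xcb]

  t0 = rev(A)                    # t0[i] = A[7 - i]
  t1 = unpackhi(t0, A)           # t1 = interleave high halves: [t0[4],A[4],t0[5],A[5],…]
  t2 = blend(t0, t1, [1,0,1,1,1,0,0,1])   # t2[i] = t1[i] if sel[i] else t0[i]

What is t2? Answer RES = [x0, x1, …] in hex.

→ t0 |cb|38|10|be|71|44|d5|ec|
→ t1 |71|be|44|10|d5|38|ec|cb|
→ t2 |71|38|44|10|d5|44|d5|cb|

RES = [0x71, 0x38, 0x44, 0x10, 0xd5, 0x44, 0xd5, 0xcb]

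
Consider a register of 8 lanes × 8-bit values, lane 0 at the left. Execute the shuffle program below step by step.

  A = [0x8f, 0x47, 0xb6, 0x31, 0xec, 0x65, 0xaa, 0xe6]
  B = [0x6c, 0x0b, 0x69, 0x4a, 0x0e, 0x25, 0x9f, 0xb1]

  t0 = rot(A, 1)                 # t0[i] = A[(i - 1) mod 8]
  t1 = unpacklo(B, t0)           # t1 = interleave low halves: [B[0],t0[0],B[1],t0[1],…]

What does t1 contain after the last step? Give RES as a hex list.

  t0: e6 8f 47 b6 31 ec 65 aa
  t1: 6c e6 0b 8f 69 47 4a b6

RES = [0x6c, 0xe6, 0x0b, 0x8f, 0x69, 0x47, 0x4a, 0xb6]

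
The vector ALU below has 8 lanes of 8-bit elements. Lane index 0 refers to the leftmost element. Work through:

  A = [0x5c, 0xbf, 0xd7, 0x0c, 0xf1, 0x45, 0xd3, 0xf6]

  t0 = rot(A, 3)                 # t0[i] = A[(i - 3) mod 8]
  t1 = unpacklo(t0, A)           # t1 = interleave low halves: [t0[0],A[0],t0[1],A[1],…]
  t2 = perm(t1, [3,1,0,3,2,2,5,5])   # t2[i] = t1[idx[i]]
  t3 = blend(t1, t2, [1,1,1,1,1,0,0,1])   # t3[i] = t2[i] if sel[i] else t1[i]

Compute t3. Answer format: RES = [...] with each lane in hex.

t0 = [0x45, 0xd3, 0xf6, 0x5c, 0xbf, 0xd7, 0x0c, 0xf1]
t1 = [0x45, 0x5c, 0xd3, 0xbf, 0xf6, 0xd7, 0x5c, 0x0c]
t2 = [0xbf, 0x5c, 0x45, 0xbf, 0xd3, 0xd3, 0xd7, 0xd7]
t3 = [0xbf, 0x5c, 0x45, 0xbf, 0xd3, 0xd7, 0x5c, 0xd7]

RES = [0xbf, 0x5c, 0x45, 0xbf, 0xd3, 0xd7, 0x5c, 0xd7]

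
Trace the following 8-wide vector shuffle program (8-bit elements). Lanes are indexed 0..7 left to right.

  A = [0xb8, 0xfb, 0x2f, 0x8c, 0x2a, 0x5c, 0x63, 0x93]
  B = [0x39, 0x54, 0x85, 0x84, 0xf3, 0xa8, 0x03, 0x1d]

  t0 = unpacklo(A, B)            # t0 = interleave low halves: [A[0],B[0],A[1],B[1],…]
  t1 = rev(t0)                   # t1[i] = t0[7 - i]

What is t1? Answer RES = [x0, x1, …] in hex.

RES = [0x84, 0x8c, 0x85, 0x2f, 0x54, 0xfb, 0x39, 0xb8]

t0 = [0xb8, 0x39, 0xfb, 0x54, 0x2f, 0x85, 0x8c, 0x84]
t1 = [0x84, 0x8c, 0x85, 0x2f, 0x54, 0xfb, 0x39, 0xb8]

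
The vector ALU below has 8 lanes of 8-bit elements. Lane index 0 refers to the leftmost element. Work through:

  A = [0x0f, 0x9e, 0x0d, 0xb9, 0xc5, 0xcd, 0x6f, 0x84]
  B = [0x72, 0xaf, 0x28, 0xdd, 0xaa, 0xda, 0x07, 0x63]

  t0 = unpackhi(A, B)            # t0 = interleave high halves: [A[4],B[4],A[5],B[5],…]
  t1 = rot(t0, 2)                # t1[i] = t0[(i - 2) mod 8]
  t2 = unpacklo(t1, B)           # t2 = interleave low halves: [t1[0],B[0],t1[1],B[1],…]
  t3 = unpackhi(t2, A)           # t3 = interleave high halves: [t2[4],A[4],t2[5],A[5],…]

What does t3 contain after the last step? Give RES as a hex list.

RES = [0xc5, 0xc5, 0x28, 0xcd, 0xaa, 0x6f, 0xdd, 0x84]

t0 = [0xc5, 0xaa, 0xcd, 0xda, 0x6f, 0x07, 0x84, 0x63]
t1 = [0x84, 0x63, 0xc5, 0xaa, 0xcd, 0xda, 0x6f, 0x07]
t2 = [0x84, 0x72, 0x63, 0xaf, 0xc5, 0x28, 0xaa, 0xdd]
t3 = [0xc5, 0xc5, 0x28, 0xcd, 0xaa, 0x6f, 0xdd, 0x84]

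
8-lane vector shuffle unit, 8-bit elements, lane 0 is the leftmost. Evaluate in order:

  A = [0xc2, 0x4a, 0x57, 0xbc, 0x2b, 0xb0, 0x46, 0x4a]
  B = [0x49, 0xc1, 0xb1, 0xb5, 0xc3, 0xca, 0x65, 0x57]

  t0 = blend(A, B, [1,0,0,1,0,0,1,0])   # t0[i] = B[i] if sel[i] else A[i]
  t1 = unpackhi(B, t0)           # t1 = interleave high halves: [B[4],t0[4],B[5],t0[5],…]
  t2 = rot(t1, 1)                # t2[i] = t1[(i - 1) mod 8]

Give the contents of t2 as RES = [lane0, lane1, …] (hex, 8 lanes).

→ t0 |49|4a|57|b5|2b|b0|65|4a|
→ t1 |c3|2b|ca|b0|65|65|57|4a|
→ t2 |4a|c3|2b|ca|b0|65|65|57|

RES = [0x4a, 0xc3, 0x2b, 0xca, 0xb0, 0x65, 0x65, 0x57]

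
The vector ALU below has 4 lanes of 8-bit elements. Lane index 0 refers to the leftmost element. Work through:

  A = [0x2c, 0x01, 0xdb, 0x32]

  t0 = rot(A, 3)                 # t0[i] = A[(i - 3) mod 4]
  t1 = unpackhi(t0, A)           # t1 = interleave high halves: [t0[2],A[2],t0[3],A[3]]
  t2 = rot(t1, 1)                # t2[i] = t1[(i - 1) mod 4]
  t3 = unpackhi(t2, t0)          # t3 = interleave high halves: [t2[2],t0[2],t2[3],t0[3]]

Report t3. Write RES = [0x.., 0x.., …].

RES = [0xdb, 0x32, 0x2c, 0x2c]

t0 = [0x01, 0xdb, 0x32, 0x2c]
t1 = [0x32, 0xdb, 0x2c, 0x32]
t2 = [0x32, 0x32, 0xdb, 0x2c]
t3 = [0xdb, 0x32, 0x2c, 0x2c]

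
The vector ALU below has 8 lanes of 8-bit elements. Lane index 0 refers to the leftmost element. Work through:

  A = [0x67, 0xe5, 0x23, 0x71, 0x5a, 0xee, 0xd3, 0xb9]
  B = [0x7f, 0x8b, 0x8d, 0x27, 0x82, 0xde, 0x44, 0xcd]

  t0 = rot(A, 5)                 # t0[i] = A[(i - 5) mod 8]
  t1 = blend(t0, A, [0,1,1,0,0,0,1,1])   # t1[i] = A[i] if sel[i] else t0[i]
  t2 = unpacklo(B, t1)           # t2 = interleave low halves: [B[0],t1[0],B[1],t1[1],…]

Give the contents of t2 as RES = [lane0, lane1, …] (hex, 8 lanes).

RES = [0x7f, 0x71, 0x8b, 0xe5, 0x8d, 0x23, 0x27, 0xd3]

t0 = [0x71, 0x5a, 0xee, 0xd3, 0xb9, 0x67, 0xe5, 0x23]
t1 = [0x71, 0xe5, 0x23, 0xd3, 0xb9, 0x67, 0xd3, 0xb9]
t2 = [0x7f, 0x71, 0x8b, 0xe5, 0x8d, 0x23, 0x27, 0xd3]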